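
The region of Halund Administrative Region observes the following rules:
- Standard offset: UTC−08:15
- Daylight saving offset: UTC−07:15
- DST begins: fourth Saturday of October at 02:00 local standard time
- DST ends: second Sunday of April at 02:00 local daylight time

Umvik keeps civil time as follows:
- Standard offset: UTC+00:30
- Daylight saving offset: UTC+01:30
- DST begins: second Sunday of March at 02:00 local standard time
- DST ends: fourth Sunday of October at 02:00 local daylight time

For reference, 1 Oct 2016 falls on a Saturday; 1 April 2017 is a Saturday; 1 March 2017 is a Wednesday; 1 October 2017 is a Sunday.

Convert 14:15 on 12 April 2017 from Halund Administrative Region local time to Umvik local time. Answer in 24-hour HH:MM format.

1 October 2016 is a Saturday, so the first Saturday is October 1 and the fourth is October 22.
1 April 2017 is a Saturday, so the first Sunday is April 2 and the second is April 9.
12 April 2017 is outside the daylight-saving period (22 October 2016 – 9 April 2017), so Halund Administrative Region is on standard time, UTC−08:15.
14:15 Halund Administrative Region + 8h15m = 22:30 UTC.
1 March 2017 is a Wednesday, so the first Sunday is March 5 and the second is March 12.
1 October 2017 is a Sunday, so the first Sunday is October 1 and the fourth is October 22.
At the standard offset (UTC+00:30), 22:30 UTC + 0h30m = 23:00 Umvik standard time.
Daylight saving runs 12 March – 22 October; the standard-time date in Umvik, 12 April 2017, is inside that window, so Umvik is at UTC+01:30.
22:30 UTC + 1h30m = 00:00 Umvik (rolling into the next day, 13 April 2017).

00:00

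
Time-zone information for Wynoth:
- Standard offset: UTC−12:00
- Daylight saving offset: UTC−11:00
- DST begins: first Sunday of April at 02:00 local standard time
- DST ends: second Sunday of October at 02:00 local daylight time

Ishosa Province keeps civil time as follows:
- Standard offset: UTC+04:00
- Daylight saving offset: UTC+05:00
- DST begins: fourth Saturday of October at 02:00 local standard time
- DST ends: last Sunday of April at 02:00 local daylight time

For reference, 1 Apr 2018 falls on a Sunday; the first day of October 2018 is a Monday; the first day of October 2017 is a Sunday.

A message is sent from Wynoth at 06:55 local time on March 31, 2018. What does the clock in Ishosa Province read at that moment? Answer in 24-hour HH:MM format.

1 April 2018 is a Sunday, so the first Sunday is April 1.
1 October 2018 is a Monday, so the first Sunday is October 7 and the second is October 14.
Daylight saving runs 1 April – 14 October; March 31, 2018 is outside that window, so Wynoth is on standard time at UTC−12:00.
06:55 Wynoth + 12h = 18:55 UTC.
1 October 2017 is a Sunday, so the first Saturday is October 7 and the fourth is October 28.
1 April 2018 is a Sunday, so Sundays fall on 1, 8, 15, 22, 29; the last is April 29.
At the standard offset (UTC+04:00), 18:55 UTC + 4h = 22:55 Ishosa Province standard time.
The standard-time date in Ishosa Province, March 31, 2018, lies within the daylight-saving period (28 October 2017 – 29 April 2018), so Ishosa Province is on daylight time, UTC+05:00.
18:55 UTC + 5h = 23:55 Ishosa Province.

23:55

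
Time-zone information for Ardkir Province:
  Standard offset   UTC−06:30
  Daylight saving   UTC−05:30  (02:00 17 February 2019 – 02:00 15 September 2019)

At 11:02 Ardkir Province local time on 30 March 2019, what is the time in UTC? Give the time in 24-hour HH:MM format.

30 March 2019 lies within the daylight-saving period (17 February – 15 September), so Ardkir Province is on daylight time, UTC−05:30.
11:02 local + 5h30m = 16:32 UTC.

16:32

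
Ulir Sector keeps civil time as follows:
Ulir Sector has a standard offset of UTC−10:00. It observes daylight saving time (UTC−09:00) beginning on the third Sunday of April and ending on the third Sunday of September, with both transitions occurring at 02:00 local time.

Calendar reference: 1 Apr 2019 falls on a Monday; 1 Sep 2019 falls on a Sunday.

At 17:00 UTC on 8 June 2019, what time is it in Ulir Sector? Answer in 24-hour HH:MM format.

1 April 2019 is a Monday, so the first Sunday is April 7 and the third is April 21.
1 September 2019 is a Sunday, so the first Sunday is September 1 and the third is September 15.
At the standard offset (UTC−10:00), 17:00 UTC − 10h = 07:00 Ulir Sector standard time.
The standard-time date in Ulir Sector, 8 June 2019, lies within the daylight-saving period (21 April – 15 September), so Ulir Sector is on daylight time, UTC−09:00.
17:00 UTC − 9h = 08:00 local.

08:00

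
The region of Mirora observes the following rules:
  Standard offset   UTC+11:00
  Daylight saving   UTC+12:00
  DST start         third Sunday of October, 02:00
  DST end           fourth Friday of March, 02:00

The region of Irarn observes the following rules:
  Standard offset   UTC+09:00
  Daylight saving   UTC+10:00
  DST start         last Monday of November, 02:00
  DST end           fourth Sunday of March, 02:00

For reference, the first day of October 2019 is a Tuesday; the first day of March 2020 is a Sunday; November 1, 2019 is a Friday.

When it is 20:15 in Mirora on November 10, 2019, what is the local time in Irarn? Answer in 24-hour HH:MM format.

1 October 2019 is a Tuesday, so the first Sunday is October 6 and the third is October 20.
1 March 2020 is a Sunday, so the first Friday is March 6 and the fourth is March 27.
November 10, 2019 lies within the daylight-saving period (20 October 2019 – 27 March 2020), so Mirora is on daylight time, UTC+12:00.
20:15 Mirora − 12h = 08:15 UTC.
1 November 2019 is a Friday, so Mondays fall on 4, 11, 18, 25; the last is November 25.
1 March 2020 is a Sunday, so the first Sunday is March 1 and the fourth is March 22.
At the standard offset (UTC+09:00), 08:15 UTC + 9h = 17:15 Irarn standard time.
Daylight saving runs 25 November 2019 – 22 March 2020; the standard-time date in Irarn, November 10, 2019, is outside that window, so Irarn is on standard time at UTC+09:00.
08:15 UTC + 9h = 17:15 Irarn.

17:15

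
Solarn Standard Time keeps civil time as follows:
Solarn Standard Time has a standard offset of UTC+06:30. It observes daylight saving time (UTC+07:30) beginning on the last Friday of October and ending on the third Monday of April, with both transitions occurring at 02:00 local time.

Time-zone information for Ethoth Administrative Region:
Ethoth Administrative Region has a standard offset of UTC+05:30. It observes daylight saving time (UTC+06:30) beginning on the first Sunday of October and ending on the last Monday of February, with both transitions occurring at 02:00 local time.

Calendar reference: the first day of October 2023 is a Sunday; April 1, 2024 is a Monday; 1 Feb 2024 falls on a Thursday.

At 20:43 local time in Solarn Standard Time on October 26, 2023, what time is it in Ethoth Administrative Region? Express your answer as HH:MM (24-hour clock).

1 October 2023 is a Sunday, so Fridays fall on 6, 13, 20, 27; the last is October 27.
1 April 2024 is a Monday, so the first Monday is April 1 and the third is April 15.
Daylight saving runs 27 October 2023 – 15 April 2024; October 26, 2023 is outside that window, so Solarn Standard Time is on standard time at UTC+06:30.
20:43 Solarn Standard Time − 6h30m = 14:13 UTC.
1 October 2023 is a Sunday, so the first Sunday is October 1.
1 February 2024 is a Thursday, so Mondays fall on 5, 12, 19, 26; the last is February 26.
At the standard offset (UTC+05:30), 14:13 UTC + 5h30m = 19:43 Ethoth Administrative Region standard time.
Daylight saving runs 1 October 2023 – 26 February 2024; the standard-time date in Ethoth Administrative Region, October 26, 2023, is inside that window, so Ethoth Administrative Region is at UTC+06:30.
14:13 UTC + 6h30m = 20:43 Ethoth Administrative Region.

20:43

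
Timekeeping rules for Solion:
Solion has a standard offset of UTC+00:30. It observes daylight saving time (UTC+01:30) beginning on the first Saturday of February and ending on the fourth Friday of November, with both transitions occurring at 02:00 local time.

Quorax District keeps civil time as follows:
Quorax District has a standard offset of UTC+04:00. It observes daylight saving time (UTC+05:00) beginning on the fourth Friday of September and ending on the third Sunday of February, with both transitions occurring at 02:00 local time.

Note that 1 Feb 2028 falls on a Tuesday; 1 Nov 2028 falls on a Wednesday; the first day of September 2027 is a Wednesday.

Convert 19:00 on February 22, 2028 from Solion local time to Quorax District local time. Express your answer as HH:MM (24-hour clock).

21:30

1 February 2028 is a Tuesday, so the first Saturday is February 5.
1 November 2028 is a Wednesday, so the first Friday is November 3 and the fourth is November 24.
February 22, 2028 lies within the daylight-saving period (5 February – 24 November), so Solion is on daylight time, UTC+01:30.
19:00 Solion − 1h30m = 17:30 UTC.
1 September 2027 is a Wednesday, so the first Friday is September 3 and the fourth is September 24.
1 February 2028 is a Tuesday, so the first Sunday is February 6 and the third is February 20.
At the standard offset (UTC+04:00), 17:30 UTC + 4h = 21:30 Quorax District standard time.
Daylight saving runs 24 September 2027 – 20 February 2028; the standard-time date in Quorax District, February 22, 2028, is outside that window, so Quorax District is on standard time at UTC+04:00.
17:30 UTC + 4h = 21:30 Quorax District.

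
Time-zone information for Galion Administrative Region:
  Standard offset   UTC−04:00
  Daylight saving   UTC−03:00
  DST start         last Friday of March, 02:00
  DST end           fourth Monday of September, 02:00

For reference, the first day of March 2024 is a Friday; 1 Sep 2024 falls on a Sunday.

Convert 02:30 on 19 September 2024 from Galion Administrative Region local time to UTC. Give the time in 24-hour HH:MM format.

05:30

1 March 2024 is a Friday, so Fridays fall on 1, 8, 15, 22, 29; the last is March 29.
1 September 2024 is a Sunday, so the first Monday is September 2 and the fourth is September 23.
Daylight saving runs 29 March – 23 September; 19 September 2024 is inside that window, so Galion Administrative Region is at UTC−03:00.
02:30 local + 3h = 05:30 UTC.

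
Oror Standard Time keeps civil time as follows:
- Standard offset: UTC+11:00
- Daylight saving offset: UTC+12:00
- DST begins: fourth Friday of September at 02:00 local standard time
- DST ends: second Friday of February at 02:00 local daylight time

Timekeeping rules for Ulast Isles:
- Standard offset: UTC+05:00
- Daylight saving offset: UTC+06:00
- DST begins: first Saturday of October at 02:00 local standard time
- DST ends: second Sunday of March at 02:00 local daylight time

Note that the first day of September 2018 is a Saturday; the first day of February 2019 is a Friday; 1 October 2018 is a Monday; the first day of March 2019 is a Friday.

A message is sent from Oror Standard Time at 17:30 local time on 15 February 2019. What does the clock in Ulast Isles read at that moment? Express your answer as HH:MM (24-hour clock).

12:30

1 September 2018 is a Saturday, so the first Friday is September 7 and the fourth is September 28.
1 February 2019 is a Friday, so the first Friday is February 1 and the second is February 8.
Daylight saving runs 28 September 2018 – 8 February 2019; 15 February 2019 is outside that window, so Oror Standard Time is on standard time at UTC+11:00.
17:30 Oror Standard Time − 11h = 06:30 UTC.
1 October 2018 is a Monday, so the first Saturday is October 6.
1 March 2019 is a Friday, so the first Sunday is March 3 and the second is March 10.
At the standard offset (UTC+05:00), 06:30 UTC + 5h = 11:30 Ulast Isles standard time.
The standard-time date in Ulast Isles, 15 February 2019, lies within the daylight-saving period (6 October 2018 – 10 March 2019), so Ulast Isles is on daylight time, UTC+06:00.
06:30 UTC + 6h = 12:30 Ulast Isles.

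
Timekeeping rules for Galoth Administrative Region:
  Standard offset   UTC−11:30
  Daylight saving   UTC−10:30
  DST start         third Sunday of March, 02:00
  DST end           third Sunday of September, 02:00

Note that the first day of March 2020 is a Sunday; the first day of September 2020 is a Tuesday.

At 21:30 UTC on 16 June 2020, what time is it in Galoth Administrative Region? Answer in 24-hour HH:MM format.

11:00

1 March 2020 is a Sunday, so the first Sunday is March 1 and the third is March 15.
1 September 2020 is a Tuesday, so the first Sunday is September 6 and the third is September 20.
At the standard offset (UTC−11:30), 21:30 UTC − 11h30m = 10:00 Galoth Administrative Region standard time.
The standard-time date in Galoth Administrative Region, 16 June 2020, falls between 15 March and 20 September, so daylight saving is in effect and Galoth Administrative Region is at UTC−10:30.
21:30 UTC − 10h30m = 11:00 local.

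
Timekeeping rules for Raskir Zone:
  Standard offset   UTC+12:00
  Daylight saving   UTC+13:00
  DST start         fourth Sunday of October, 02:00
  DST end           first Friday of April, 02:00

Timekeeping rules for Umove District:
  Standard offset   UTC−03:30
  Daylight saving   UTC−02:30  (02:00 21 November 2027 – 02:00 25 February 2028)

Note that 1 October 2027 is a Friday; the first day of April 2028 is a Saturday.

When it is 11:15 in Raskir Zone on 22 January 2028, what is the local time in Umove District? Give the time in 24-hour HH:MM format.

19:45

1 October 2027 is a Friday, so the first Sunday is October 3 and the fourth is October 24.
1 April 2028 is a Saturday, so the first Friday is April 7.
22 January 2028 falls between 24 October 2027 and 7 April 2028, so daylight saving is in effect and Raskir Zone is at UTC+13:00.
11:15 Raskir Zone − 13h = 22:15 UTC (rolling into the previous day, 21 January 2028).
At the standard offset (UTC−03:30), 22:15 UTC − 3h30m = 18:45 Umove District standard time.
The standard-time date in Umove District, 21 January 2028, falls between 21 November 2027 and 25 February 2028, so daylight saving is in effect and Umove District is at UTC−02:30.
22:15 UTC − 2h30m = 19:45 Umove District.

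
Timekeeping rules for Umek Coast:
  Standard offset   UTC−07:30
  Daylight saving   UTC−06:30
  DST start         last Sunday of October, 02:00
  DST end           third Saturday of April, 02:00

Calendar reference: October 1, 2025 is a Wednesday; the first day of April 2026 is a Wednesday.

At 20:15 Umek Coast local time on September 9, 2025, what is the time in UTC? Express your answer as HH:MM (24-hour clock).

1 October 2025 is a Wednesday, so Sundays fall on 5, 12, 19, 26; the last is October 26.
1 April 2026 is a Wednesday, so the first Saturday is April 4 and the third is April 18.
September 9, 2025 does not fall between 26 October 2025 and 18 April 2026, so daylight saving is not in effect and Umek Coast is at UTC−07:30.
20:15 local + 7h30m = 03:45 UTC (rolling into the next day, 10 September 2025).

03:45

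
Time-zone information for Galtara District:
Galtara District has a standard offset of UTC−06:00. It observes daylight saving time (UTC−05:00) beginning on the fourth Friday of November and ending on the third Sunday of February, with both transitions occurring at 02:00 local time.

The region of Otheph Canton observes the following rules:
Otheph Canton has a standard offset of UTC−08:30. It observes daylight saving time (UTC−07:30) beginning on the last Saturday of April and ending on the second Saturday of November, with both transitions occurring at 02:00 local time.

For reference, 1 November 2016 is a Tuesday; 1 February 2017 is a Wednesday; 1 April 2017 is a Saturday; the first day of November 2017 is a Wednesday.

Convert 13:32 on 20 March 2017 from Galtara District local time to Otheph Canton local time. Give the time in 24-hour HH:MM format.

1 November 2016 is a Tuesday, so the first Friday is November 4 and the fourth is November 25.
1 February 2017 is a Wednesday, so the first Sunday is February 5 and the third is February 19.
Daylight saving runs 25 November 2016 – 19 February 2017; 20 March 2017 is outside that window, so Galtara District is on standard time at UTC−06:00.
13:32 Galtara District + 6h = 19:32 UTC.
1 April 2017 is a Saturday, so Saturdays fall on 1, 8, 15, 22, 29; the last is April 29.
1 November 2017 is a Wednesday, so the first Saturday is November 4 and the second is November 11.
At the standard offset (UTC−08:30), 19:32 UTC − 8h30m = 11:02 Otheph Canton standard time.
The standard-time date in Otheph Canton, 20 March 2017, does not fall between 29 April and 11 November, so daylight saving is not in effect and Otheph Canton is at UTC−08:30.
19:32 UTC − 8h30m = 11:02 Otheph Canton.

11:02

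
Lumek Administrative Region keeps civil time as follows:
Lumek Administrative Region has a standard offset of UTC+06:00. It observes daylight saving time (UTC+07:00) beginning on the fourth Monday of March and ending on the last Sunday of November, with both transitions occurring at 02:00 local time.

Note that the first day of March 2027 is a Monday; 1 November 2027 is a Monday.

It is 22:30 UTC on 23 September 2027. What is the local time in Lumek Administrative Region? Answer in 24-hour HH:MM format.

05:30

1 March 2027 is a Monday, so the first Monday is March 1 and the fourth is March 22.
1 November 2027 is a Monday, so Sundays fall on 7, 14, 21, 28; the last is November 28.
At the standard offset (UTC+06:00), 22:30 UTC + 6h = 04:30 Lumek Administrative Region standard time (rolling into the next day, 24 September 2027).
Daylight saving runs 22 March – 28 November; the standard-time date in Lumek Administrative Region, 24 September 2027, is inside that window, so Lumek Administrative Region is at UTC+07:00.
22:30 UTC + 7h = 05:30 local (rolling into the next day, 24 September 2027).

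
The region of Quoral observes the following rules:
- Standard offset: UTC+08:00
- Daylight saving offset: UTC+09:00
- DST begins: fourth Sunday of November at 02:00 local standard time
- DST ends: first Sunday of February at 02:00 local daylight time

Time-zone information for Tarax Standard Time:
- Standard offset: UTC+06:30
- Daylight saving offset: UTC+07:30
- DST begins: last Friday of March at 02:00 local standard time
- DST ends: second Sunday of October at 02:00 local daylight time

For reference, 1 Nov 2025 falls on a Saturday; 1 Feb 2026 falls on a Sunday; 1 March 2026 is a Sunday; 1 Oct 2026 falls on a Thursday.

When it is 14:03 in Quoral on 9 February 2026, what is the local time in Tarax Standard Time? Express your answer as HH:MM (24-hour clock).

12:33

1 November 2025 is a Saturday, so the first Sunday is November 2 and the fourth is November 23.
1 February 2026 is a Sunday, so the first Sunday is February 1.
9 February 2026 is outside the daylight-saving period (23 November 2025 – 1 February 2026), so Quoral is on standard time, UTC+08:00.
14:03 Quoral − 8h = 06:03 UTC.
1 March 2026 is a Sunday, so Fridays fall on 6, 13, 20, 27; the last is March 27.
1 October 2026 is a Thursday, so the first Sunday is October 4 and the second is October 11.
At the standard offset (UTC+06:30), 06:03 UTC + 6h30m = 12:33 Tarax Standard Time standard time.
The standard-time date in Tarax Standard Time, 9 February 2026, is outside the daylight-saving period (27 March – 11 October), so Tarax Standard Time is on standard time, UTC+06:30.
06:03 UTC + 6h30m = 12:33 Tarax Standard Time.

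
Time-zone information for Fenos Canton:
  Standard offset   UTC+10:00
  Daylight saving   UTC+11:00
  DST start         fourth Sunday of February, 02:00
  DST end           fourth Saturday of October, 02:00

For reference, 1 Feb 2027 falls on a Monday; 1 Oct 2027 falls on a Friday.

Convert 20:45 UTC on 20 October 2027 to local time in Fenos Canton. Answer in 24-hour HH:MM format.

07:45

1 February 2027 is a Monday, so the first Sunday is February 7 and the fourth is February 28.
1 October 2027 is a Friday, so the first Saturday is October 2 and the fourth is October 23.
At the standard offset (UTC+10:00), 20:45 UTC + 10h = 06:45 Fenos Canton standard time (rolling into the next day, 21 October 2027).
The standard-time date in Fenos Canton, 21 October 2027, lies within the daylight-saving period (28 February – 23 October), so Fenos Canton is on daylight time, UTC+11:00.
20:45 UTC + 11h = 07:45 local (rolling into the next day, 21 October 2027).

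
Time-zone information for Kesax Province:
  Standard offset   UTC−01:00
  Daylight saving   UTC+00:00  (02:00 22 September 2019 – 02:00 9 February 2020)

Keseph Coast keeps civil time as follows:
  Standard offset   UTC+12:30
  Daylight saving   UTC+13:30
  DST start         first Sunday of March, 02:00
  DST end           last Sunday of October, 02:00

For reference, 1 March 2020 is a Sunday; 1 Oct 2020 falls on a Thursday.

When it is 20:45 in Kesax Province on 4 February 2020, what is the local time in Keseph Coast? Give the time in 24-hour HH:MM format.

Daylight saving runs 22 September 2019 – 9 February 2020; 4 February 2020 is inside that window, so Kesax Province is at UTC+00:00.
20:45 Kesax Province − 0h = 20:45 UTC.
1 March 2020 is a Sunday, so the first Sunday is March 1.
1 October 2020 is a Thursday, so Sundays fall on 4, 11, 18, 25; the last is October 25.
At the standard offset (UTC+12:30), 20:45 UTC + 12h30m = 09:15 Keseph Coast standard time (rolling into the next day, 5 February 2020).
Daylight saving runs 1 March – 25 October; the standard-time date in Keseph Coast, 5 February 2020, is outside that window, so Keseph Coast is on standard time at UTC+12:30.
20:45 UTC + 12h30m = 09:15 Keseph Coast (rolling into the next day, 5 February 2020).

09:15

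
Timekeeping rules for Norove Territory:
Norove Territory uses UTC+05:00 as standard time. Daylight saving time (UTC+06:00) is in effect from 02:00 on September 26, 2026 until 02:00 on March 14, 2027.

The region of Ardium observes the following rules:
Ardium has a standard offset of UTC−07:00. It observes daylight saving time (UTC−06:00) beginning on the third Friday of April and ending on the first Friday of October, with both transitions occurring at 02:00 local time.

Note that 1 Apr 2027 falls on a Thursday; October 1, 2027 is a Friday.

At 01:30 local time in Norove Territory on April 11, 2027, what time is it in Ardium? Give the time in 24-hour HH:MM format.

Daylight saving runs 26 September 2026 – 14 March 2027; April 11, 2027 is outside that window, so Norove Territory is on standard time at UTC+05:00.
01:30 Norove Territory − 5h = 20:30 UTC (rolling into the previous day, 10 April 2027).
1 April 2027 is a Thursday, so the first Friday is April 2 and the third is April 16.
1 October 2027 is a Friday, so the first Friday is October 1.
At the standard offset (UTC−07:00), 20:30 UTC − 7h = 13:30 Ardium standard time.
Daylight saving runs 16 April – 1 October; the standard-time date in Ardium, April 10, 2027, is outside that window, so Ardium is on standard time at UTC−07:00.
20:30 UTC − 7h = 13:30 Ardium.

13:30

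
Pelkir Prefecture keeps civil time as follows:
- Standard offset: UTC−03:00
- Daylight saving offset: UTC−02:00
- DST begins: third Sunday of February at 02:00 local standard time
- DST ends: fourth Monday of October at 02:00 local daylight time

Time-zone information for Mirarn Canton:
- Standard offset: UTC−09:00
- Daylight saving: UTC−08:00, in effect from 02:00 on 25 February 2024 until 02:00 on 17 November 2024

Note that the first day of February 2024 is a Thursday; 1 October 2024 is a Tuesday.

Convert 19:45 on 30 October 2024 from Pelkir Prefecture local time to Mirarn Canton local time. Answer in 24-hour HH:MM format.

14:45

1 February 2024 is a Thursday, so the first Sunday is February 4 and the third is February 18.
1 October 2024 is a Tuesday, so the first Monday is October 7 and the fourth is October 28.
30 October 2024 is outside the daylight-saving period (18 February – 28 October), so Pelkir Prefecture is on standard time, UTC−03:00.
19:45 Pelkir Prefecture + 3h = 22:45 UTC.
At the standard offset (UTC−09:00), 22:45 UTC − 9h = 13:45 Mirarn Canton standard time.
The standard-time date in Mirarn Canton, 30 October 2024, falls between 25 February and 17 November, so daylight saving is in effect and Mirarn Canton is at UTC−08:00.
22:45 UTC − 8h = 14:45 Mirarn Canton.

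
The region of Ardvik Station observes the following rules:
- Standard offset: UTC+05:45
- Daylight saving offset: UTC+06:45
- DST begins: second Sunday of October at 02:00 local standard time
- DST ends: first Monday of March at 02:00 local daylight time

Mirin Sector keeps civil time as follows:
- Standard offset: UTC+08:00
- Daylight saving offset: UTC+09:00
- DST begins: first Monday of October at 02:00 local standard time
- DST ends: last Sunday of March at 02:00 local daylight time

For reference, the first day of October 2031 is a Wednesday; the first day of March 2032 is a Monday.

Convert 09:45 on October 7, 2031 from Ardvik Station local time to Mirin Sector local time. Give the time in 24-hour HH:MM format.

13:00

1 October 2031 is a Wednesday, so the first Sunday is October 5 and the second is October 12.
1 March 2032 is a Monday, so the first Monday is March 1.
October 7, 2031 does not fall between 12 October 2031 and 1 March 2032, so daylight saving is not in effect and Ardvik Station is at UTC+05:45.
09:45 Ardvik Station − 5h45m = 04:00 UTC.
1 October 2031 is a Wednesday, so the first Monday is October 6.
1 March 2032 is a Monday, so Sundays fall on 7, 14, 21, 28; the last is March 28.
At the standard offset (UTC+08:00), 04:00 UTC + 8h = 12:00 Mirin Sector standard time.
The standard-time date in Mirin Sector, October 7, 2031, lies within the daylight-saving period (6 October 2031 – 28 March 2032), so Mirin Sector is on daylight time, UTC+09:00.
04:00 UTC + 9h = 13:00 Mirin Sector.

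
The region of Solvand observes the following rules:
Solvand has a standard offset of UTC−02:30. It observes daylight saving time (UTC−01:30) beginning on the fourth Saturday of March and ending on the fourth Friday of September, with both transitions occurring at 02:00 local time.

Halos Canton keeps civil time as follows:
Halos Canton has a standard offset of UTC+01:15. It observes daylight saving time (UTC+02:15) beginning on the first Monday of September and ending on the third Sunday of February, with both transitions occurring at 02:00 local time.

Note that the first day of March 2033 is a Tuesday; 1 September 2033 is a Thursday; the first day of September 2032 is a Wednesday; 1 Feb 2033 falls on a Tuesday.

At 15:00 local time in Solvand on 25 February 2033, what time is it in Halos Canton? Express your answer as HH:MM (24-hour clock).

18:45

1 March 2033 is a Tuesday, so the first Saturday is March 5 and the fourth is March 26.
1 September 2033 is a Thursday, so the first Friday is September 2 and the fourth is September 23.
25 February 2033 is outside the daylight-saving period (26 March – 23 September), so Solvand is on standard time, UTC−02:30.
15:00 Solvand + 2h30m = 17:30 UTC.
1 September 2032 is a Wednesday, so the first Monday is September 6.
1 February 2033 is a Tuesday, so the first Sunday is February 6 and the third is February 20.
At the standard offset (UTC+01:15), 17:30 UTC + 1h15m = 18:45 Halos Canton standard time.
The standard-time date in Halos Canton, 25 February 2033, does not fall between 6 September 2032 and 20 February 2033, so daylight saving is not in effect and Halos Canton is at UTC+01:15.
17:30 UTC + 1h15m = 18:45 Halos Canton.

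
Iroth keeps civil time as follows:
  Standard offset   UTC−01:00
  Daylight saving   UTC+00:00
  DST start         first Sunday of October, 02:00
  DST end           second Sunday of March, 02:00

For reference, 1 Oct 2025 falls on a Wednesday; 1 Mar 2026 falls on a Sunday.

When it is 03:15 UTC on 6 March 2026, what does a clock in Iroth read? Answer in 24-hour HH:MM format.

1 October 2025 is a Wednesday, so the first Sunday is October 5.
1 March 2026 is a Sunday, so the first Sunday is March 1 and the second is March 8.
At the standard offset (UTC−01:00), 03:15 UTC − 1h = 02:15 Iroth standard time.
Daylight saving runs 5 October 2025 – 8 March 2026; the standard-time date in Iroth, 6 March 2026, is inside that window, so Iroth is at UTC+00:00.
03:15 UTC + 0h = 03:15 local.

03:15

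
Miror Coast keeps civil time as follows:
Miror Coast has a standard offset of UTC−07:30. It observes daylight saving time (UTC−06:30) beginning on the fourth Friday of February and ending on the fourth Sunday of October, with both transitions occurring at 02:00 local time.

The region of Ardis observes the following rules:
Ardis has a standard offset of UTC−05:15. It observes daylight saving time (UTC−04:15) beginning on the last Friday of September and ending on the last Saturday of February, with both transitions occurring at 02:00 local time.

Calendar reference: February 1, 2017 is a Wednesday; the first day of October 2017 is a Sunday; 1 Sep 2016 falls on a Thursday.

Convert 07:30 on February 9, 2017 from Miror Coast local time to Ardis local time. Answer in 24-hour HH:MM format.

1 February 2017 is a Wednesday, so the first Friday is February 3 and the fourth is February 24.
1 October 2017 is a Sunday, so the first Sunday is October 1 and the fourth is October 22.
February 9, 2017 does not fall between 24 February and 22 October, so daylight saving is not in effect and Miror Coast is at UTC−07:30.
07:30 Miror Coast + 7h30m = 15:00 UTC.
1 September 2016 is a Thursday, so Fridays fall on 2, 9, 16, 23, 30; the last is September 30.
1 February 2017 is a Wednesday, so Saturdays fall on 4, 11, 18, 25; the last is February 25.
At the standard offset (UTC−05:15), 15:00 UTC − 5h15m = 09:45 Ardis standard time.
The standard-time date in Ardis, February 9, 2017, falls between 30 September 2016 and 25 February 2017, so daylight saving is in effect and Ardis is at UTC−04:15.
15:00 UTC − 4h15m = 10:45 Ardis.

10:45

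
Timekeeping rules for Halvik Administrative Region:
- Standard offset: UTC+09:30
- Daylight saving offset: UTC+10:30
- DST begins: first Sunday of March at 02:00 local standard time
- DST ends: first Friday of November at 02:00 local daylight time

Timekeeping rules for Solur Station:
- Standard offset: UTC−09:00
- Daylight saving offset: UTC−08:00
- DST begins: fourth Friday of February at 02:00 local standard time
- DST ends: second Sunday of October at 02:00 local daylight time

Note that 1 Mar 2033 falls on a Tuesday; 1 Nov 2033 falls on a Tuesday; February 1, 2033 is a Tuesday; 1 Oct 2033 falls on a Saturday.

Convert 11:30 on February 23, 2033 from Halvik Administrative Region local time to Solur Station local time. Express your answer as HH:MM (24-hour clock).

17:00

1 March 2033 is a Tuesday, so the first Sunday is March 6.
1 November 2033 is a Tuesday, so the first Friday is November 4.
February 23, 2033 is outside the daylight-saving period (6 March – 4 November), so Halvik Administrative Region is on standard time, UTC+09:30.
11:30 Halvik Administrative Region − 9h30m = 02:00 UTC.
1 February 2033 is a Tuesday, so the first Friday is February 4 and the fourth is February 25.
1 October 2033 is a Saturday, so the first Sunday is October 2 and the second is October 9.
At the standard offset (UTC−09:00), 02:00 UTC − 9h = 17:00 Solur Station standard time (rolling into the previous day, 22 February 2033).
Daylight saving runs 25 February – 9 October; the standard-time date in Solur Station, February 22, 2033, is outside that window, so Solur Station is on standard time at UTC−09:00.
02:00 UTC − 9h = 17:00 Solur Station (rolling into the previous day, 22 February 2033).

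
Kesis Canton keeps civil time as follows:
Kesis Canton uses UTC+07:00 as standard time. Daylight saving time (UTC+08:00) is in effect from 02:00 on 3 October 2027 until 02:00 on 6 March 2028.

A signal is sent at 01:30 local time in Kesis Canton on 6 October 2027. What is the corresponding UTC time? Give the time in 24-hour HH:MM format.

17:30

Daylight saving runs 3 October 2027 – 6 March 2028; 6 October 2027 is inside that window, so Kesis Canton is at UTC+08:00.
01:30 local − 8h = 17:30 UTC (rolling into the previous day, 5 October 2027).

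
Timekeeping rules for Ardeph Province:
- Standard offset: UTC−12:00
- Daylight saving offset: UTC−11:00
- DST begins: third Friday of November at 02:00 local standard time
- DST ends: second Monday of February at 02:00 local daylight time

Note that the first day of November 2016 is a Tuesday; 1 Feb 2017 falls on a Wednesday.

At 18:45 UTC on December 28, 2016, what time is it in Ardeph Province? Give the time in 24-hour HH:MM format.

1 November 2016 is a Tuesday, so the first Friday is November 4 and the third is November 18.
1 February 2017 is a Wednesday, so the first Monday is February 6 and the second is February 13.
At the standard offset (UTC−12:00), 18:45 UTC − 12h = 06:45 Ardeph Province standard time.
The standard-time date in Ardeph Province, December 28, 2016, lies within the daylight-saving period (18 November 2016 – 13 February 2017), so Ardeph Province is on daylight time, UTC−11:00.
18:45 UTC − 11h = 07:45 local.

07:45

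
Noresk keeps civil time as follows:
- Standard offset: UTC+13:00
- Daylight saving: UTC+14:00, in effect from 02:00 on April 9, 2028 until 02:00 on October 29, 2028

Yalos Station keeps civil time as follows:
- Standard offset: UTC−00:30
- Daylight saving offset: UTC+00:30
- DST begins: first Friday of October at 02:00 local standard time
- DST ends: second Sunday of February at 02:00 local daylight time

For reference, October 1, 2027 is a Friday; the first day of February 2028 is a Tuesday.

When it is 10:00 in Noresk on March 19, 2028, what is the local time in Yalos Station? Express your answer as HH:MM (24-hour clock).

Daylight saving runs 9 April – 29 October; March 19, 2028 is outside that window, so Noresk is on standard time at UTC+13:00.
10:00 Noresk − 13h = 21:00 UTC (rolling into the previous day, 18 March 2028).
1 October 2027 is a Friday, so the first Friday is October 1.
1 February 2028 is a Tuesday, so the first Sunday is February 6 and the second is February 13.
At the standard offset (UTC−00:30), 21:00 UTC − 0h30m = 20:30 Yalos Station standard time.
Daylight saving runs 1 October 2027 – 13 February 2028; the standard-time date in Yalos Station, March 18, 2028, is outside that window, so Yalos Station is on standard time at UTC−00:30.
21:00 UTC − 0h30m = 20:30 Yalos Station.

20:30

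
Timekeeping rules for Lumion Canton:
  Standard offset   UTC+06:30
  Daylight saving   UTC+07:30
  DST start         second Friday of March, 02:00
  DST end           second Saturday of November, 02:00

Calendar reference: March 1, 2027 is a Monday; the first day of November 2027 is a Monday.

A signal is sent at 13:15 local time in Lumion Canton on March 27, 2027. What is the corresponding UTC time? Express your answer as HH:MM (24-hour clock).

05:45

1 March 2027 is a Monday, so the first Friday is March 5 and the second is March 12.
1 November 2027 is a Monday, so the first Saturday is November 6 and the second is November 13.
March 27, 2027 falls between 12 March and 13 November, so daylight saving is in effect and Lumion Canton is at UTC+07:30.
13:15 local − 7h30m = 05:45 UTC.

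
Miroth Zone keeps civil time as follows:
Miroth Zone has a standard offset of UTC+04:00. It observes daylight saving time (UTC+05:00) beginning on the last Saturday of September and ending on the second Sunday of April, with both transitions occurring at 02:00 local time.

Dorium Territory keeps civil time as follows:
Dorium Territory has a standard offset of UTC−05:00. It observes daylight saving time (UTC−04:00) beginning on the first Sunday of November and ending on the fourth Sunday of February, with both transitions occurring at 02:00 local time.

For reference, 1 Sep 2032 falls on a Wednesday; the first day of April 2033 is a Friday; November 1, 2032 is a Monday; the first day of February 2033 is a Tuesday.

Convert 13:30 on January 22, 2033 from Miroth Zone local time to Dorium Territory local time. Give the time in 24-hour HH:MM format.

04:30

1 September 2032 is a Wednesday, so Saturdays fall on 4, 11, 18, 25; the last is September 25.
1 April 2033 is a Friday, so the first Sunday is April 3 and the second is April 10.
Daylight saving runs 25 September 2032 – 10 April 2033; January 22, 2033 is inside that window, so Miroth Zone is at UTC+05:00.
13:30 Miroth Zone − 5h = 08:30 UTC.
1 November 2032 is a Monday, so the first Sunday is November 7.
1 February 2033 is a Tuesday, so the first Sunday is February 6 and the fourth is February 27.
At the standard offset (UTC−05:00), 08:30 UTC − 5h = 03:30 Dorium Territory standard time.
The standard-time date in Dorium Territory, January 22, 2033, falls between 7 November 2032 and 27 February 2033, so daylight saving is in effect and Dorium Territory is at UTC−04:00.
08:30 UTC − 4h = 04:30 Dorium Territory.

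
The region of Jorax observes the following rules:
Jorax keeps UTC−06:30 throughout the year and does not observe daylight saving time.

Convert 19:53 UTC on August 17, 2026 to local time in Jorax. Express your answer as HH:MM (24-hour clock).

Jorax stays on UTC−06:30 all year.
19:53 UTC − 6h30m = 13:23 local.

13:23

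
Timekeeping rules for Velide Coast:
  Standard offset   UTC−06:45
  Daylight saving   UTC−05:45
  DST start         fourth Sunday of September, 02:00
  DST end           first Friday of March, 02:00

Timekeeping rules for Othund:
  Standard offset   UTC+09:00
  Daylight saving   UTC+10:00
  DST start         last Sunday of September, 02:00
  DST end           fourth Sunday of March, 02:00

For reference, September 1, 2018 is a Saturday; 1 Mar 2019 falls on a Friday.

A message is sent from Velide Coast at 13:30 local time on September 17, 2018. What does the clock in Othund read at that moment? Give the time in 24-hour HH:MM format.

05:15

1 September 2018 is a Saturday, so the first Sunday is September 2 and the fourth is September 23.
1 March 2019 is a Friday, so the first Friday is March 1.
September 17, 2018 is outside the daylight-saving period (23 September 2018 – 1 March 2019), so Velide Coast is on standard time, UTC−06:45.
13:30 Velide Coast + 6h45m = 20:15 UTC.
1 September 2018 is a Saturday, so Sundays fall on 2, 9, 16, 23, 30; the last is September 30.
1 March 2019 is a Friday, so the first Sunday is March 3 and the fourth is March 24.
At the standard offset (UTC+09:00), 20:15 UTC + 9h = 05:15 Othund standard time (rolling into the next day, 18 September 2018).
Daylight saving runs 30 September 2018 – 24 March 2019; the standard-time date in Othund, September 18, 2018, is outside that window, so Othund is on standard time at UTC+09:00.
20:15 UTC + 9h = 05:15 Othund (rolling into the next day, 18 September 2018).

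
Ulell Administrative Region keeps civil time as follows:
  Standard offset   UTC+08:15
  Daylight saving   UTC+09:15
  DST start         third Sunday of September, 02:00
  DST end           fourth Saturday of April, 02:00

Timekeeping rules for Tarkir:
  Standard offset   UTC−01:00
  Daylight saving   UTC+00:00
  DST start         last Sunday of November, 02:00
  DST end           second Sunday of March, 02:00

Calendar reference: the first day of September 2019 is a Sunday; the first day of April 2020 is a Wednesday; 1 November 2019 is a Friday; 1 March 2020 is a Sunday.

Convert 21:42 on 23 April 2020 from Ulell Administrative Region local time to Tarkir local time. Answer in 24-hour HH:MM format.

11:27

1 September 2019 is a Sunday, so the first Sunday is September 1 and the third is September 15.
1 April 2020 is a Wednesday, so the first Saturday is April 4 and the fourth is April 25.
23 April 2020 lies within the daylight-saving period (15 September 2019 – 25 April 2020), so Ulell Administrative Region is on daylight time, UTC+09:15.
21:42 Ulell Administrative Region − 9h15m = 12:27 UTC.
1 November 2019 is a Friday, so Sundays fall on 3, 10, 17, 24; the last is November 24.
1 March 2020 is a Sunday, so the first Sunday is March 1 and the second is March 8.
At the standard offset (UTC−01:00), 12:27 UTC − 1h = 11:27 Tarkir standard time.
The standard-time date in Tarkir, 23 April 2020, does not fall between 24 November 2019 and 8 March 2020, so daylight saving is not in effect and Tarkir is at UTC−01:00.
12:27 UTC − 1h = 11:27 Tarkir.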